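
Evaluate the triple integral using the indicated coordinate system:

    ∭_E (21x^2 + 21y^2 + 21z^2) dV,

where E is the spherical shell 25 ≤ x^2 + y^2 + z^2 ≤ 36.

In spherical coordinates, x = ρ sin(φ) cos(θ), y = ρ sin(φ) sin(θ), z = ρ cos(φ), and dV = ρ^2 sin(φ) dρ dφ dθ.

The integrand becomes 21ρ^2, so

    ∭_E (21x^2 + 21y^2 + 21z^2) dV = ∫_{0}^{2π} ∫_{0}^{π} ∫_{5}^{6} (21ρ^2) · ρ^2 sin(φ) dρ dφ dθ.

Inner (ρ): 97671sin(φ)/5.
Middle (φ): 195342/5.
Outer (θ): 390684π/5.

Therefore the triple integral equals 390684π/5.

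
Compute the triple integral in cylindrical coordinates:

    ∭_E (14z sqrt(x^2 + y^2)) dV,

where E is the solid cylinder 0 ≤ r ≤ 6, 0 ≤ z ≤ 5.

In cylindrical coordinates, x = r cos(θ), y = r sin(θ), z = z, and dV = r dr dθ dz.

The integrand becomes 14r z, so

    ∭_E (14z sqrt(x^2 + y^2)) dV = ∫_{0}^{2π} ∫_{0}^{6} ∫_{0}^{5} (14r z) · r dz dr dθ.

Inner (z): 175r^2.
Middle (r from 0 to 6): 12600.
Outer (θ): 25200π.

Therefore the triple integral equals 25200π.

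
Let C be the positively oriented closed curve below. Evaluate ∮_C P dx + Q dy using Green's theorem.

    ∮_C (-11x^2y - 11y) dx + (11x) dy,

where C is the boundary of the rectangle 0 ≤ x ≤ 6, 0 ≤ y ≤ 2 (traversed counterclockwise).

Green's theorem converts the closed line integral into a double integral over the enclosed region D:

    ∮_C P dx + Q dy = ∬_D (∂Q/∂x - ∂P/∂y) dA.

Here P = -11x^2y - 11y, Q = 11x, so

    ∂Q/∂x = 11,    ∂P/∂y = -11x^2 - 11,
    ∂Q/∂x - ∂P/∂y = 11x^2 + 22.

D is the region 0 ≤ x ≤ 6, 0 ≤ y ≤ 2. Evaluating the double integral:

    ∬_D (11x^2 + 22) dA = ∫_0^{6} ∫_0^{2} (11x^2 + 22) dy dx.

Inner (y from 0 to 2): 22x^2 + 44.
Outer (x from 0 to 6): 1848.

Therefore ∮_C P dx + Q dy = 1848.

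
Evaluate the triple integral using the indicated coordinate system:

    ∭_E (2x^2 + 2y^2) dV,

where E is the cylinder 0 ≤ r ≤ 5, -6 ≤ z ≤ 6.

In cylindrical coordinates, x = r cos(θ), y = r sin(θ), z = z, and dV = r dr dθ dz.

The integrand becomes 2r^2, so

    ∭_E (2x^2 + 2y^2) dV = ∫_{0}^{2π} ∫_{0}^{5} ∫_{-6}^{6} (2r^2) · r dz dr dθ.

Inner (z): 24r^3.
Middle (r from 0 to 5): 3750.
Outer (θ): 7500π.

Therefore the triple integral equals 7500π.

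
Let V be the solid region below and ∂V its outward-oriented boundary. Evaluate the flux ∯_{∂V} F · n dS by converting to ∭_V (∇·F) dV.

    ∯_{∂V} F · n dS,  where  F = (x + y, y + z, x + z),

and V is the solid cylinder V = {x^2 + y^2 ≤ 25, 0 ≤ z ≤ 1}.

By the divergence theorem,

    ∯_{∂V} F · n dS = ∭_V (∇ · F) dV.

Compute the divergence:
    ∇ · F = ∂F_x/∂x + ∂F_y/∂y + ∂F_z/∂z = 1 + 1 + 1 = 3.

In cylindrical coordinates, x = r cos(θ), y = r sin(θ), z = z, dV = r dr dθ dz, with 0 ≤ r ≤ 5, 0 ≤ θ ≤ 2π, 0 ≤ z ≤ 1.

The integrand, after substitution and multiplying by the volume element, becomes (3) · r, so

    ∭_V (∇·F) dV = ∫_0^{2π} ∫_0^{5} ∫_0^{1} (3) · r dz dr dθ.

Inner (z from 0 to 1): 3r.
Middle (r from 0 to 5): 75/2.
Outer (θ from 0 to 2π): 75π.

Therefore ∯_{∂V} F · n dS = 75π.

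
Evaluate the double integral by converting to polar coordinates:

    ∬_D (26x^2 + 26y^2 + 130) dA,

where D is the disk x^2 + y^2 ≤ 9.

The region D is 0 ≤ r ≤ 3, 0 ≤ θ ≤ 2π in polar coordinates, where x = r cos(θ), y = r sin(θ), and dA = r dr dθ.

Under the substitution, the integrand becomes 26r^2 + 130, so

    ∬_D (26x^2 + 26y^2 + 130) dA = ∫_{0}^{2π} ∫_{0}^{3} (26r^2 + 130) · r dr dθ.

Inner integral (in r): ∫_{0}^{3} (26r^2 + 130) · r dr = 2223/2.

Outer integral (in θ): ∫_{0}^{2π} (2223/2) dθ = 2223π.

Therefore ∬_D (26x^2 + 26y^2 + 130) dA = 2223π.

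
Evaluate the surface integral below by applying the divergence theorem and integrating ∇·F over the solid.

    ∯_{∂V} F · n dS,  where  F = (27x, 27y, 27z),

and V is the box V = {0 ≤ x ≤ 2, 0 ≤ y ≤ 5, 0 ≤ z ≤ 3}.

By the divergence theorem,

    ∯_{∂V} F · n dS = ∭_V (∇ · F) dV.

Compute the divergence:
    ∇ · F = ∂F_x/∂x + ∂F_y/∂y + ∂F_z/∂z = 27 + 27 + 27 = 81.

V is a rectangular box, so dV = dx dy dz with 0 ≤ x ≤ 2, 0 ≤ y ≤ 5, 0 ≤ z ≤ 3.

Integrate (81) over V as an iterated integral:

    ∭_V (∇·F) dV = ∫_0^{2} ∫_0^{5} ∫_0^{3} (81) dz dy dx.

Inner (z from 0 to 3): 243.
Middle (y from 0 to 5): 1215.
Outer (x from 0 to 2): 2430.

Therefore ∯_{∂V} F · n dS = 2430.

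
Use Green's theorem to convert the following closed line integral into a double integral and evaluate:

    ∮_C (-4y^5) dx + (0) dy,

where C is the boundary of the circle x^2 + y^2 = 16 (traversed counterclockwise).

Green's theorem converts the closed line integral into a double integral over the enclosed region D:

    ∮_C P dx + Q dy = ∬_D (∂Q/∂x - ∂P/∂y) dA.

Here P = -4y^5, Q = 0, so

    ∂Q/∂x = 0,    ∂P/∂y = -20y^4,
    ∂Q/∂x - ∂P/∂y = 20y^4.

D is the region x^2 + y^2 ≤ 16. Evaluating the double integral:

In polar coordinates (x = r cos θ, y = r sin θ, dA = r dr dθ) the integrand becomes 20r^4sin(θ)^4, so

    ∬_D (20y^4) dA = ∫_0^{2π} ∫_0^{4} (20r^4sin(θ)^4) · r dr dθ.

Inner (r from 0 to 4): 40960sin(θ)^4/3.
Outer (θ from 0 to 2π): 10240π.

Therefore ∮_C P dx + Q dy = 10240π.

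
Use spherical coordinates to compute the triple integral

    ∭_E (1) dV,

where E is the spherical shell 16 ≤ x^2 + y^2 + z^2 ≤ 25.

In spherical coordinates, x = ρ sin(φ) cos(θ), y = ρ sin(φ) sin(θ), z = ρ cos(φ), and dV = ρ^2 sin(φ) dρ dφ dθ.

The integrand becomes 1, so

    ∭_E (1) dV = ∫_{0}^{2π} ∫_{0}^{π} ∫_{4}^{5} (1) · ρ^2 sin(φ) dρ dφ dθ.

Inner (ρ): 61sin(φ)/3.
Middle (φ): 122/3.
Outer (θ): 244π/3.

Therefore the triple integral equals 244π/3.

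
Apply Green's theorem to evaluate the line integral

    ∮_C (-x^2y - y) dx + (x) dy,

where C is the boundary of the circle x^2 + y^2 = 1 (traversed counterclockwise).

Green's theorem converts the closed line integral into a double integral over the enclosed region D:

    ∮_C P dx + Q dy = ∬_D (∂Q/∂x - ∂P/∂y) dA.

Here P = -x^2y - y, Q = x, so

    ∂Q/∂x = 1,    ∂P/∂y = -x^2 - 1,
    ∂Q/∂x - ∂P/∂y = x^2 + 2.

D is the region x^2 + y^2 ≤ 1. Evaluating the double integral:

In polar coordinates (x = r cos θ, y = r sin θ, dA = r dr dθ) the integrand becomes r^2cos(θ)^2 + 2, so

    ∬_D (x^2 + 2) dA = ∫_0^{2π} ∫_0^{1} (r^2cos(θ)^2 + 2) · r dr dθ.

Inner (r from 0 to 1): cos(θ)^2/4 + 1.
Outer (θ from 0 to 2π): 9π/4.

Therefore ∮_C P dx + Q dy = 9π/4.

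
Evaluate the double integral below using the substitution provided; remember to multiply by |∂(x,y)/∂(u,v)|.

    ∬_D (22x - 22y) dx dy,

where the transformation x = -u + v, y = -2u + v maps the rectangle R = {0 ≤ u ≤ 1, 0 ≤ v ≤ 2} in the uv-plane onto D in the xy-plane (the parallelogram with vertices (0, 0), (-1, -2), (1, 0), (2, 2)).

Compute the Jacobian determinant of (x, y) with respect to (u, v):

    ∂(x,y)/∂(u,v) = | -1  1 | = (-1)(1) - (1)(-2) = 1.
                   | -2  1 |

Its absolute value is |J| = 1 (the area scaling factor).

Substituting x = -u + v, y = -2u + v into the integrand,

    22x - 22y → 22u,

so the integral becomes

    ∬_R (22u) · |J| du dv = ∫_0^1 ∫_0^2 (22u) dv du.

Inner (v): 44u.
Outer (u): 22.

Therefore ∬_D (22x - 22y) dx dy = 22.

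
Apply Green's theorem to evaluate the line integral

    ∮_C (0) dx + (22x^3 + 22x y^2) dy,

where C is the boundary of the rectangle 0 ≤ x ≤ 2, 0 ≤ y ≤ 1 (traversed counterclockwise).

Green's theorem converts the closed line integral into a double integral over the enclosed region D:

    ∮_C P dx + Q dy = ∬_D (∂Q/∂x - ∂P/∂y) dA.

Here P = 0, Q = 22x^3 + 22x y^2, so

    ∂Q/∂x = 66x^2 + 22y^2,    ∂P/∂y = 0,
    ∂Q/∂x - ∂P/∂y = 66x^2 + 22y^2.

D is the region 0 ≤ x ≤ 2, 0 ≤ y ≤ 1. Evaluating the double integral:

    ∬_D (66x^2 + 22y^2) dA = ∫_0^{2} ∫_0^{1} (66x^2 + 22y^2) dy dx.

Inner (y from 0 to 1): 66x^2 + 22/3.
Outer (x from 0 to 2): 572/3.

Therefore ∮_C P dx + Q dy = 572/3.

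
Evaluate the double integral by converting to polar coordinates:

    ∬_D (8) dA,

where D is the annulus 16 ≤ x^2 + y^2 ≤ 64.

The region D is 4 ≤ r ≤ 8, 0 ≤ θ ≤ 2π in polar coordinates, where x = r cos(θ), y = r sin(θ), and dA = r dr dθ.

Under the substitution, the integrand becomes 8, so

    ∬_D (8) dA = ∫_{0}^{2π} ∫_{4}^{8} (8) · r dr dθ.

Inner integral (in r): ∫_{4}^{8} (8) · r dr = 192.

Outer integral (in θ): ∫_{0}^{2π} (192) dθ = 384π.

Therefore ∬_D (8) dA = 384π.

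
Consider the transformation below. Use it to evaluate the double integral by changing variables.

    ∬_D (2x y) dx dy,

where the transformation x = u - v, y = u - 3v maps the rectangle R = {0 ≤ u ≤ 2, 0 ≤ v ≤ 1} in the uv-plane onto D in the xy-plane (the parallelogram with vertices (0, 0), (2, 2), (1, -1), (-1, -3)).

Compute the Jacobian determinant of (x, y) with respect to (u, v):

    ∂(x,y)/∂(u,v) = | 1  -1 | = (1)(-3) - (-1)(1) = -2.
                   | 1  -3 |

Its absolute value is |J| = 2 (the area scaling factor).

Substituting x = u - v, y = u - 3v into the integrand,

    2x y → 2u^2 - 8u v + 6v^2,

so the integral becomes

    ∬_R (2u^2 - 8u v + 6v^2) · |J| du dv = ∫_0^2 ∫_0^1 (4u^2 - 16u v + 12v^2) dv du.

Inner (v): 4u^2 - 8u + 4.
Outer (u): 8/3.

Therefore ∬_D (2x y) dx dy = 8/3.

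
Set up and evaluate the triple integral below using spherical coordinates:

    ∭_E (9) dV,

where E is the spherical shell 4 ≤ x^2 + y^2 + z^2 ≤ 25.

In spherical coordinates, x = ρ sin(φ) cos(θ), y = ρ sin(φ) sin(θ), z = ρ cos(φ), and dV = ρ^2 sin(φ) dρ dφ dθ.

The integrand becomes 9, so

    ∭_E (9) dV = ∫_{0}^{2π} ∫_{0}^{π} ∫_{2}^{5} (9) · ρ^2 sin(φ) dρ dφ dθ.

Inner (ρ): 351sin(φ).
Middle (φ): 702.
Outer (θ): 1404π.

Therefore the triple integral equals 1404π.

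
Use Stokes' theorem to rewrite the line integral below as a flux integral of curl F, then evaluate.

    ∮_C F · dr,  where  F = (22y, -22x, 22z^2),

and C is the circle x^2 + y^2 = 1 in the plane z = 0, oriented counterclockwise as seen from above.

Let S be the flat disk x^2 + y^2 ≤ 1 in the plane z = 0, with upward unit normal n̂ = ẑ. By Stokes' theorem,

    ∮_C F · dr = ∬_S (∇ × F) · n̂ dS = ∬_D (curl F)_z dA,

where D is the disk x^2 + y^2 ≤ 1.

Compute the curl of F = (22y, -22x, 22z^2):
    (∇ × F)_x = ∂F_z/∂y - ∂F_y/∂z = 0,
    (∇ × F)_y = ∂F_x/∂z - ∂F_z/∂x = 0,
    (∇ × F)_z = ∂F_y/∂x - ∂F_x/∂y = -44.

On z = 0, (curl F)_z = -44.

Convert to polar (x = r cos θ, y = r sin θ, dA = r dr dθ); the integrand becomes -44, so

    ∬_D (curl F)_z dA = ∫_0^{2π} ∫_0^{1} (-44) · r dr dθ.

Inner (r from 0 to 1): -22.
Outer (θ from 0 to 2π): -44π.

Therefore ∮_C F · dr = -44π.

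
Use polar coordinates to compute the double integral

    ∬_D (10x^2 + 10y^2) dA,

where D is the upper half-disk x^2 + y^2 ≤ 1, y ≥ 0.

The region D is 0 ≤ r ≤ 1, 0 ≤ θ ≤ π in polar coordinates, where x = r cos(θ), y = r sin(θ), and dA = r dr dθ.

Under the substitution, the integrand becomes 10r^2, so

    ∬_D (10x^2 + 10y^2) dA = ∫_{0}^{π} ∫_{0}^{1} (10r^2) · r dr dθ.

Inner integral (in r): ∫_{0}^{1} (10r^2) · r dr = 5/2.

Outer integral (in θ): ∫_{0}^{π} (5/2) dθ = 5π/2.

Therefore ∬_D (10x^2 + 10y^2) dA = 5π/2.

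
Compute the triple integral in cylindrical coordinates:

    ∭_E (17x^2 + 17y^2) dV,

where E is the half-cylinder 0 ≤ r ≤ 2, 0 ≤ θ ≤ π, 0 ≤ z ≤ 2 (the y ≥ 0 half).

In cylindrical coordinates, x = r cos(θ), y = r sin(θ), z = z, and dV = r dr dθ dz.

The integrand becomes 17r^2, so

    ∭_E (17x^2 + 17y^2) dV = ∫_{0}^{π} ∫_{0}^{2} ∫_{0}^{2} (17r^2) · r dz dr dθ.

Inner (z): 34r^3.
Middle (r from 0 to 2): 136.
Outer (θ): 136π.

Therefore the triple integral equals 136π.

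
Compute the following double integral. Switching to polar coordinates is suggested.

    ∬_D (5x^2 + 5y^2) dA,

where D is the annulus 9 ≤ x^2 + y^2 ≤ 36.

The region D is 3 ≤ r ≤ 6, 0 ≤ θ ≤ 2π in polar coordinates, where x = r cos(θ), y = r sin(θ), and dA = r dr dθ.

Under the substitution, the integrand becomes 5r^2, so

    ∬_D (5x^2 + 5y^2) dA = ∫_{0}^{2π} ∫_{3}^{6} (5r^2) · r dr dθ.

Inner integral (in r): ∫_{3}^{6} (5r^2) · r dr = 6075/4.

Outer integral (in θ): ∫_{0}^{2π} (6075/4) dθ = 6075π/2.

Therefore ∬_D (5x^2 + 5y^2) dA = 6075π/2.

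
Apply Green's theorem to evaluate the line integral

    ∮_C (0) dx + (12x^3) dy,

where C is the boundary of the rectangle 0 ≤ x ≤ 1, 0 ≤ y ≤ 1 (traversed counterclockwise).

Green's theorem converts the closed line integral into a double integral over the enclosed region D:

    ∮_C P dx + Q dy = ∬_D (∂Q/∂x - ∂P/∂y) dA.

Here P = 0, Q = 12x^3, so

    ∂Q/∂x = 36x^2,    ∂P/∂y = 0,
    ∂Q/∂x - ∂P/∂y = 36x^2.

D is the region 0 ≤ x ≤ 1, 0 ≤ y ≤ 1. Evaluating the double integral:

    ∬_D (36x^2) dA = ∫_0^{1} ∫_0^{1} (36x^2) dy dx.

Inner (y from 0 to 1): 36x^2.
Outer (x from 0 to 1): 12.

Therefore ∮_C P dx + Q dy = 12.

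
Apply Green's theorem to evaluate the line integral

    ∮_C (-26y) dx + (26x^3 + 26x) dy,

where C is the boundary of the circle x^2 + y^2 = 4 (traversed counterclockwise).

Green's theorem converts the closed line integral into a double integral over the enclosed region D:

    ∮_C P dx + Q dy = ∬_D (∂Q/∂x - ∂P/∂y) dA.

Here P = -26y, Q = 26x^3 + 26x, so

    ∂Q/∂x = 78x^2 + 26,    ∂P/∂y = -26,
    ∂Q/∂x - ∂P/∂y = 78x^2 + 52.

D is the region x^2 + y^2 ≤ 4. Evaluating the double integral:

In polar coordinates (x = r cos θ, y = r sin θ, dA = r dr dθ) the integrand becomes 78r^2cos(θ)^2 + 52, so

    ∬_D (78x^2 + 52) dA = ∫_0^{2π} ∫_0^{2} (78r^2cos(θ)^2 + 52) · r dr dθ.

Inner (r from 0 to 2): 312cos(θ)^2 + 104.
Outer (θ from 0 to 2π): 520π.

Therefore ∮_C P dx + Q dy = 520π.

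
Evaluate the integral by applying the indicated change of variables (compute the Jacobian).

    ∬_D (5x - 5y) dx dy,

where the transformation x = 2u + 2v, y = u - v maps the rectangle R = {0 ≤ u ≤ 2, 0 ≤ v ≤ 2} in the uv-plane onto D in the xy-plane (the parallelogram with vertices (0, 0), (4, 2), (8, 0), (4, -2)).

Compute the Jacobian determinant of (x, y) with respect to (u, v):

    ∂(x,y)/∂(u,v) = | 2  2 | = (2)(-1) - (2)(1) = -4.
                   | 1  -1 |

Its absolute value is |J| = 4 (the area scaling factor).

Substituting x = 2u + 2v, y = u - v into the integrand,

    5x - 5y → 5u + 15v,

so the integral becomes

    ∬_R (5u + 15v) · |J| du dv = ∫_0^2 ∫_0^2 (20u + 60v) dv du.

Inner (v): 40u + 120.
Outer (u): 320.

Therefore ∬_D (5x - 5y) dx dy = 320.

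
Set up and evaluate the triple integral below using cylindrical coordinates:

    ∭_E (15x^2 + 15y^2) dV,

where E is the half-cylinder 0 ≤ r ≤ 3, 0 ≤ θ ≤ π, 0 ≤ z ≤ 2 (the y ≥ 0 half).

In cylindrical coordinates, x = r cos(θ), y = r sin(θ), z = z, and dV = r dr dθ dz.

The integrand becomes 15r^2, so

    ∭_E (15x^2 + 15y^2) dV = ∫_{0}^{π} ∫_{0}^{3} ∫_{0}^{2} (15r^2) · r dz dr dθ.

Inner (z): 30r^3.
Middle (r from 0 to 3): 1215/2.
Outer (θ): 1215π/2.

Therefore the triple integral equals 1215π/2.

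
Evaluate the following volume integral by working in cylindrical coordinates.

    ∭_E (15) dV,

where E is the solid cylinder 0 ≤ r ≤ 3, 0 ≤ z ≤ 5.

In cylindrical coordinates, x = r cos(θ), y = r sin(θ), z = z, and dV = r dr dθ dz.

The integrand becomes 15, so

    ∭_E (15) dV = ∫_{0}^{2π} ∫_{0}^{3} ∫_{0}^{5} (15) · r dz dr dθ.

Inner (z): 75r.
Middle (r from 0 to 3): 675/2.
Outer (θ): 675π.

Therefore the triple integral equals 675π.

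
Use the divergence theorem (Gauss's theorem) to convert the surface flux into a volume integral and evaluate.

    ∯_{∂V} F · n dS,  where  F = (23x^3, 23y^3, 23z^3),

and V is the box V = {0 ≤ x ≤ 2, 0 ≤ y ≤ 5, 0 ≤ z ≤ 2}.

By the divergence theorem,

    ∯_{∂V} F · n dS = ∭_V (∇ · F) dV.

Compute the divergence:
    ∇ · F = ∂F_x/∂x + ∂F_y/∂y + ∂F_z/∂z = 69x^2 + 69y^2 + 69z^2.

V is a rectangular box, so dV = dx dy dz with 0 ≤ x ≤ 2, 0 ≤ y ≤ 5, 0 ≤ z ≤ 2.

Integrate (69x^2 + 69y^2 + 69z^2) over V as an iterated integral:

    ∭_V (∇·F) dV = ∫_0^{2} ∫_0^{5} ∫_0^{2} (69x^2 + 69y^2 + 69z^2) dz dy dx.

Inner (z from 0 to 2): 138x^2 + 138y^2 + 184.
Middle (y from 0 to 5): 690x^2 + 6670.
Outer (x from 0 to 2): 15180.

Therefore ∯_{∂V} F · n dS = 15180.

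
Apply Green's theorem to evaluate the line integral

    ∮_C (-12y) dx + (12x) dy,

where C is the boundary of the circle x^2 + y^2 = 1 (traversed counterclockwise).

Green's theorem converts the closed line integral into a double integral over the enclosed region D:

    ∮_C P dx + Q dy = ∬_D (∂Q/∂x - ∂P/∂y) dA.

Here P = -12y, Q = 12x, so

    ∂Q/∂x = 12,    ∂P/∂y = -12,
    ∂Q/∂x - ∂P/∂y = 24.

D is the region x^2 + y^2 ≤ 1. Evaluating the double integral:

In polar coordinates (x = r cos θ, y = r sin θ, dA = r dr dθ) the integrand becomes 24, so

    ∬_D (24) dA = ∫_0^{2π} ∫_0^{1} (24) · r dr dθ.

Inner (r from 0 to 1): 12.
Outer (θ from 0 to 2π): 24π.

Therefore ∮_C P dx + Q dy = 24π.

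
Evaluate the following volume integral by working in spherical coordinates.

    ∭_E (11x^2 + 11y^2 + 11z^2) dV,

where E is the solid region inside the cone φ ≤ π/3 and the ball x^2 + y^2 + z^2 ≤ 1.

In spherical coordinates, x = ρ sin(φ) cos(θ), y = ρ sin(φ) sin(θ), z = ρ cos(φ), and dV = ρ^2 sin(φ) dρ dφ dθ.

The integrand becomes 11ρ^2, so

    ∭_E (11x^2 + 11y^2 + 11z^2) dV = ∫_{0}^{2π} ∫_{0}^{π/3} ∫_{0}^{1} (11ρ^2) · ρ^2 sin(φ) dρ dφ dθ.

Inner (ρ): 11sin(φ)/5.
Middle (φ): 11/10.
Outer (θ): 11π/5.

Therefore the triple integral equals 11π/5.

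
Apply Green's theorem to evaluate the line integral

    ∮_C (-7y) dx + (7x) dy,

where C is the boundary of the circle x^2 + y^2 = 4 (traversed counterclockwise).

Green's theorem converts the closed line integral into a double integral over the enclosed region D:

    ∮_C P dx + Q dy = ∬_D (∂Q/∂x - ∂P/∂y) dA.

Here P = -7y, Q = 7x, so

    ∂Q/∂x = 7,    ∂P/∂y = -7,
    ∂Q/∂x - ∂P/∂y = 14.

D is the region x^2 + y^2 ≤ 4. Evaluating the double integral:

In polar coordinates (x = r cos θ, y = r sin θ, dA = r dr dθ) the integrand becomes 14, so

    ∬_D (14) dA = ∫_0^{2π} ∫_0^{2} (14) · r dr dθ.

Inner (r from 0 to 2): 28.
Outer (θ from 0 to 2π): 56π.

Therefore ∮_C P dx + Q dy = 56π.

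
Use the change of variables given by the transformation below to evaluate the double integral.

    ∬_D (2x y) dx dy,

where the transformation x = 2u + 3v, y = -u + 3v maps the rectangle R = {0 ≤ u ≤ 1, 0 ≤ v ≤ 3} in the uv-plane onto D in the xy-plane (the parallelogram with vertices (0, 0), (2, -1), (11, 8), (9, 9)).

Compute the Jacobian determinant of (x, y) with respect to (u, v):

    ∂(x,y)/∂(u,v) = | 2  3 | = (2)(3) - (3)(-1) = 9.
                   | -1  3 |

Its absolute value is |J| = 9 (the area scaling factor).

Substituting x = 2u + 3v, y = -u + 3v into the integrand,

    2x y → -4u^2 + 6u v + 18v^2,

so the integral becomes

    ∬_R (-4u^2 + 6u v + 18v^2) · |J| du dv = ∫_0^1 ∫_0^3 (-36u^2 + 54u v + 162v^2) dv du.

Inner (v): -108u^2 + 243u + 1458.
Outer (u): 3087/2.

Therefore ∬_D (2x y) dx dy = 3087/2.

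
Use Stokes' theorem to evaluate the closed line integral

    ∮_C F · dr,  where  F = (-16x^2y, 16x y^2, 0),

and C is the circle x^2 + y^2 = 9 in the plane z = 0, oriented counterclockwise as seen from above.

Let S be the flat disk x^2 + y^2 ≤ 9 in the plane z = 0, with upward unit normal n̂ = ẑ. By Stokes' theorem,

    ∮_C F · dr = ∬_S (∇ × F) · n̂ dS = ∬_D (curl F)_z dA,

where D is the disk x^2 + y^2 ≤ 9.

Compute the curl of F = (-16x^2y, 16x y^2, 0):
    (∇ × F)_x = ∂F_z/∂y - ∂F_y/∂z = 0,
    (∇ × F)_y = ∂F_x/∂z - ∂F_z/∂x = 0,
    (∇ × F)_z = ∂F_y/∂x - ∂F_x/∂y = 16x^2 + 16y^2.

On z = 0, (curl F)_z = 16x^2 + 16y^2.

Convert to polar (x = r cos θ, y = r sin θ, dA = r dr dθ); the integrand becomes 16r^2, so

    ∬_D (curl F)_z dA = ∫_0^{2π} ∫_0^{3} (16r^2) · r dr dθ.

Inner (r from 0 to 3): 324.
Outer (θ from 0 to 2π): 648π.

Therefore ∮_C F · dr = 648π.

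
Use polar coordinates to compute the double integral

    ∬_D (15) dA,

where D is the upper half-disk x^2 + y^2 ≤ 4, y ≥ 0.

The region D is 0 ≤ r ≤ 2, 0 ≤ θ ≤ π in polar coordinates, where x = r cos(θ), y = r sin(θ), and dA = r dr dθ.

Under the substitution, the integrand becomes 15, so

    ∬_D (15) dA = ∫_{0}^{π} ∫_{0}^{2} (15) · r dr dθ.

Inner integral (in r): ∫_{0}^{2} (15) · r dr = 30.

Outer integral (in θ): ∫_{0}^{π} (30) dθ = 30π.

Therefore ∬_D (15) dA = 30π.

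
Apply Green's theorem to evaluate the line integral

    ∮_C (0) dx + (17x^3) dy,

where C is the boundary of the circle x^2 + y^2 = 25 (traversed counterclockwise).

Green's theorem converts the closed line integral into a double integral over the enclosed region D:

    ∮_C P dx + Q dy = ∬_D (∂Q/∂x - ∂P/∂y) dA.

Here P = 0, Q = 17x^3, so

    ∂Q/∂x = 51x^2,    ∂P/∂y = 0,
    ∂Q/∂x - ∂P/∂y = 51x^2.

D is the region x^2 + y^2 ≤ 25. Evaluating the double integral:

In polar coordinates (x = r cos θ, y = r sin θ, dA = r dr dθ) the integrand becomes 51r^2cos(θ)^2, so

    ∬_D (51x^2) dA = ∫_0^{2π} ∫_0^{5} (51r^2cos(θ)^2) · r dr dθ.

Inner (r from 0 to 5): 31875cos(θ)^2/4.
Outer (θ from 0 to 2π): 31875π/4.

Therefore ∮_C P dx + Q dy = 31875π/4.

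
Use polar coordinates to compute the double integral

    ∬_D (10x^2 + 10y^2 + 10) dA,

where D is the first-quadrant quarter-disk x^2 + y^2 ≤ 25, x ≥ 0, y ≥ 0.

The region D is 0 ≤ r ≤ 5, 0 ≤ θ ≤ π/2 in polar coordinates, where x = r cos(θ), y = r sin(θ), and dA = r dr dθ.

Under the substitution, the integrand becomes 10r^2 + 10, so

    ∬_D (10x^2 + 10y^2 + 10) dA = ∫_{0}^{π/2} ∫_{0}^{5} (10r^2 + 10) · r dr dθ.

Inner integral (in r): ∫_{0}^{5} (10r^2 + 10) · r dr = 3375/2.

Outer integral (in θ): ∫_{0}^{π/2} (3375/2) dθ = 3375π/4.

Therefore ∬_D (10x^2 + 10y^2 + 10) dA = 3375π/4.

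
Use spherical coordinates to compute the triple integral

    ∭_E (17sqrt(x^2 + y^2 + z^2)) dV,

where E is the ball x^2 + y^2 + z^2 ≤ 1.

In spherical coordinates, x = ρ sin(φ) cos(θ), y = ρ sin(φ) sin(θ), z = ρ cos(φ), and dV = ρ^2 sin(φ) dρ dφ dθ.

The integrand becomes 17ρ, so

    ∭_E (17sqrt(x^2 + y^2 + z^2)) dV = ∫_{0}^{2π} ∫_{0}^{π} ∫_{0}^{1} (17ρ) · ρ^2 sin(φ) dρ dφ dθ.

Inner (ρ): 17sin(φ)/4.
Middle (φ): 17/2.
Outer (θ): 17π.

Therefore the triple integral equals 17π.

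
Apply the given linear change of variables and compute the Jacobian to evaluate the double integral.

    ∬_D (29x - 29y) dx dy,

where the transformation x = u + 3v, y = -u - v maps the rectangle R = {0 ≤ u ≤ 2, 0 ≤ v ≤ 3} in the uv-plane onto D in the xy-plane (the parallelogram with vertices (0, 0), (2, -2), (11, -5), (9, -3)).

Compute the Jacobian determinant of (x, y) with respect to (u, v):

    ∂(x,y)/∂(u,v) = | 1  3 | = (1)(-1) - (3)(-1) = 2.
                   | -1  -1 |

Its absolute value is |J| = 2 (the area scaling factor).

Substituting x = u + 3v, y = -u - v into the integrand,

    29x - 29y → 58u + 116v,

so the integral becomes

    ∬_R (58u + 116v) · |J| du dv = ∫_0^2 ∫_0^3 (116u + 232v) dv du.

Inner (v): 348u + 1044.
Outer (u): 2784.

Therefore ∬_D (29x - 29y) dx dy = 2784.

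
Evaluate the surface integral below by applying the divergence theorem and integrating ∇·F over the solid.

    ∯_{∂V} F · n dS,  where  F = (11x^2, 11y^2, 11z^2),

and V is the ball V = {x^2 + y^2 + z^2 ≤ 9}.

By the divergence theorem,

    ∯_{∂V} F · n dS = ∭_V (∇ · F) dV.

Compute the divergence:
    ∇ · F = ∂F_x/∂x + ∂F_y/∂y + ∂F_z/∂z = 22x + 22y + 22z.

In spherical coordinates, x = ρ sin(φ) cos(θ), y = ρ sin(φ) sin(θ), z = ρ cos(φ), dV = ρ^2 sin(φ) dρ dφ dθ, with 0 ≤ ρ ≤ 3, 0 ≤ φ ≤ π, 0 ≤ θ ≤ 2π.

The integrand, after substitution and multiplying by the volume element, becomes (22ρ (sqrt(2)sin(φ)sin(θ + π/4) + cos(φ))) · ρ^2 sin(φ), so

    ∭_V (∇·F) dV = ∫_0^{2π} ∫_0^{π} ∫_0^{3} (22ρ (sqrt(2)sin(φ)sin(θ + π/4) + cos(φ))) · ρ^2 sin(φ) dρ dφ dθ.

Inner (ρ from 0 to 3): 891(sqrt(2)sin(φ)sin(θ + π/4) + cos(φ))sin(φ)/2.
Middle (φ from 0 to π): 891sqrt(2)π sin(θ + π/4)/4.
Outer (θ from 0 to 2π): 0.

Therefore ∯_{∂V} F · n dS = 0.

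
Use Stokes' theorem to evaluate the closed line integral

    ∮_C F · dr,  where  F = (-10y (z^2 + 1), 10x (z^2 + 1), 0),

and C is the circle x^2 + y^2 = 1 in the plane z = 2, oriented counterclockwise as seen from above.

Let S be the flat disk x^2 + y^2 ≤ 1 in the plane z = 2, with upward unit normal n̂ = ẑ. By Stokes' theorem,

    ∮_C F · dr = ∬_S (∇ × F) · n̂ dS = ∬_D (curl F)_z dA,

where D is the disk x^2 + y^2 ≤ 1.

Compute the curl of F = (-10y (z^2 + 1), 10x (z^2 + 1), 0):
    (∇ × F)_x = ∂F_z/∂y - ∂F_y/∂z = -20x z,
    (∇ × F)_y = ∂F_x/∂z - ∂F_z/∂x = -20y z,
    (∇ × F)_z = ∂F_y/∂x - ∂F_x/∂y = 20z^2 + 20.

On z = 2, (curl F)_z = 100.

Convert to polar (x = r cos θ, y = r sin θ, dA = r dr dθ); the integrand becomes 100, so

    ∬_D (curl F)_z dA = ∫_0^{2π} ∫_0^{1} (100) · r dr dθ.

Inner (r from 0 to 1): 50.
Outer (θ from 0 to 2π): 100π.

Therefore ∮_C F · dr = 100π.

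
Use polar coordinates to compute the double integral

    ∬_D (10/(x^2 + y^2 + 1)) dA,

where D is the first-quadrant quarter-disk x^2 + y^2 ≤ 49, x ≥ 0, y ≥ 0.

The region D is 0 ≤ r ≤ 7, 0 ≤ θ ≤ π/2 in polar coordinates, where x = r cos(θ), y = r sin(θ), and dA = r dr dθ.

Under the substitution, the integrand becomes 10/(r^2 + 1), so

    ∬_D (10/(x^2 + y^2 + 1)) dA = ∫_{0}^{π/2} ∫_{0}^{7} (10/(r^2 + 1)) · r dr dθ.

Inner integral (in r): ∫_{0}^{7} (10/(r^2 + 1)) · r dr = log(312500000).

Outer integral (in θ): ∫_{0}^{π/2} (log(312500000)) dθ = log(312500000^(π/2)).

Therefore ∬_D (10/(x^2 + y^2 + 1)) dA = log(312500000^(π/2)).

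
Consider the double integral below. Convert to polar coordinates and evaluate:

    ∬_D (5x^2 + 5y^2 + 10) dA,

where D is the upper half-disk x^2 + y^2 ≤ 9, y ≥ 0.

The region D is 0 ≤ r ≤ 3, 0 ≤ θ ≤ π in polar coordinates, where x = r cos(θ), y = r sin(θ), and dA = r dr dθ.

Under the substitution, the integrand becomes 5r^2 + 10, so

    ∬_D (5x^2 + 5y^2 + 10) dA = ∫_{0}^{π} ∫_{0}^{3} (5r^2 + 10) · r dr dθ.

Inner integral (in r): ∫_{0}^{3} (5r^2 + 10) · r dr = 585/4.

Outer integral (in θ): ∫_{0}^{π} (585/4) dθ = 585π/4.

Therefore ∬_D (5x^2 + 5y^2 + 10) dA = 585π/4.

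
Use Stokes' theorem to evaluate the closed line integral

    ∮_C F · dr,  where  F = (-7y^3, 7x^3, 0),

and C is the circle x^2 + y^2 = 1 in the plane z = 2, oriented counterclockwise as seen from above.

Let S be the flat disk x^2 + y^2 ≤ 1 in the plane z = 2, with upward unit normal n̂ = ẑ. By Stokes' theorem,

    ∮_C F · dr = ∬_S (∇ × F) · n̂ dS = ∬_D (curl F)_z dA,

where D is the disk x^2 + y^2 ≤ 1.

Compute the curl of F = (-7y^3, 7x^3, 0):
    (∇ × F)_x = ∂F_z/∂y - ∂F_y/∂z = 0,
    (∇ × F)_y = ∂F_x/∂z - ∂F_z/∂x = 0,
    (∇ × F)_z = ∂F_y/∂x - ∂F_x/∂y = 21x^2 + 21y^2.

On z = 2, (curl F)_z = 21x^2 + 21y^2.

Convert to polar (x = r cos θ, y = r sin θ, dA = r dr dθ); the integrand becomes 21r^2, so

    ∬_D (curl F)_z dA = ∫_0^{2π} ∫_0^{1} (21r^2) · r dr dθ.

Inner (r from 0 to 1): 21/4.
Outer (θ from 0 to 2π): 21π/2.

Therefore ∮_C F · dr = 21π/2.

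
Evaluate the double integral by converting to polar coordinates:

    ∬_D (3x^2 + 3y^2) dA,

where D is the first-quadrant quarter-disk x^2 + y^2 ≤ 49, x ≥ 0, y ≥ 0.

The region D is 0 ≤ r ≤ 7, 0 ≤ θ ≤ π/2 in polar coordinates, where x = r cos(θ), y = r sin(θ), and dA = r dr dθ.

Under the substitution, the integrand becomes 3r^2, so

    ∬_D (3x^2 + 3y^2) dA = ∫_{0}^{π/2} ∫_{0}^{7} (3r^2) · r dr dθ.

Inner integral (in r): ∫_{0}^{7} (3r^2) · r dr = 7203/4.

Outer integral (in θ): ∫_{0}^{π/2} (7203/4) dθ = 7203π/8.

Therefore ∬_D (3x^2 + 3y^2) dA = 7203π/8.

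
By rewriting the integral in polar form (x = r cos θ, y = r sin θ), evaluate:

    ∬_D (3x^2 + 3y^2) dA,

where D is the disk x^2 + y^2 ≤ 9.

The region D is 0 ≤ r ≤ 3, 0 ≤ θ ≤ 2π in polar coordinates, where x = r cos(θ), y = r sin(θ), and dA = r dr dθ.

Under the substitution, the integrand becomes 3r^2, so

    ∬_D (3x^2 + 3y^2) dA = ∫_{0}^{2π} ∫_{0}^{3} (3r^2) · r dr dθ.

Inner integral (in r): ∫_{0}^{3} (3r^2) · r dr = 243/4.

Outer integral (in θ): ∫_{0}^{2π} (243/4) dθ = 243π/2.

Therefore ∬_D (3x^2 + 3y^2) dA = 243π/2.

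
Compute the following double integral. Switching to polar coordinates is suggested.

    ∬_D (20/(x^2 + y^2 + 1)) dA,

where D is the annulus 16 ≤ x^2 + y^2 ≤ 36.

The region D is 4 ≤ r ≤ 6, 0 ≤ θ ≤ 2π in polar coordinates, where x = r cos(θ), y = r sin(θ), and dA = r dr dθ.

Under the substitution, the integrand becomes 20/(r^2 + 1), so

    ∬_D (20/(x^2 + y^2 + 1)) dA = ∫_{0}^{2π} ∫_{4}^{6} (20/(r^2 + 1)) · r dr dθ.

Inner integral (in r): ∫_{4}^{6} (20/(r^2 + 1)) · r dr = log(4808584372417849/2015993900449).

Outer integral (in θ): ∫_{0}^{2π} (log(4808584372417849/2015993900449)) dθ = log((4808584372417849/2015993900449)^(2π)).

Therefore ∬_D (20/(x^2 + y^2 + 1)) dA = log((4808584372417849/2015993900449)^(2π)).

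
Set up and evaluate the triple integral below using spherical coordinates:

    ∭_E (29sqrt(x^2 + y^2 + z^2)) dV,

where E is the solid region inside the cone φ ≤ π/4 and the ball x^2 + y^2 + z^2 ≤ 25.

In spherical coordinates, x = ρ sin(φ) cos(θ), y = ρ sin(φ) sin(θ), z = ρ cos(φ), and dV = ρ^2 sin(φ) dρ dφ dθ.

The integrand becomes 29ρ, so

    ∭_E (29sqrt(x^2 + y^2 + z^2)) dV = ∫_{0}^{2π} ∫_{0}^{π/4} ∫_{0}^{5} (29ρ) · ρ^2 sin(φ) dρ dφ dθ.

Inner (ρ): 18125sin(φ)/4.
Middle (φ): 18125/4 - 18125sqrt(2)/8.
Outer (θ): 18125π (2 - sqrt(2))/4.

Therefore the triple integral equals 18125π (2 - sqrt(2))/4.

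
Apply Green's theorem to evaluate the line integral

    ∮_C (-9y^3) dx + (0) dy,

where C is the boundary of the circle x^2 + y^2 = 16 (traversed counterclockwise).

Green's theorem converts the closed line integral into a double integral over the enclosed region D:

    ∮_C P dx + Q dy = ∬_D (∂Q/∂x - ∂P/∂y) dA.

Here P = -9y^3, Q = 0, so

    ∂Q/∂x = 0,    ∂P/∂y = -27y^2,
    ∂Q/∂x - ∂P/∂y = 27y^2.

D is the region x^2 + y^2 ≤ 16. Evaluating the double integral:

In polar coordinates (x = r cos θ, y = r sin θ, dA = r dr dθ) the integrand becomes 27r^2sin(θ)^2, so

    ∬_D (27y^2) dA = ∫_0^{2π} ∫_0^{4} (27r^2sin(θ)^2) · r dr dθ.

Inner (r from 0 to 4): 1728sin(θ)^2.
Outer (θ from 0 to 2π): 1728π.

Therefore ∮_C P dx + Q dy = 1728π.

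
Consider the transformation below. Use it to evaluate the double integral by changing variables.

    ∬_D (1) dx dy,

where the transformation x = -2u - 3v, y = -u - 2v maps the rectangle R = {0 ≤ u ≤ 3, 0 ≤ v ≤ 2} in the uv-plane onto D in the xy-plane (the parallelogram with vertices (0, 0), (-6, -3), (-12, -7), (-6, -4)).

Compute the Jacobian determinant of (x, y) with respect to (u, v):

    ∂(x,y)/∂(u,v) = | -2  -3 | = (-2)(-2) - (-3)(-1) = 1.
                   | -1  -2 |

Its absolute value is |J| = 1 (the area scaling factor).

Substituting x = -2u - 3v, y = -u - 2v into the integrand,

    1 → 1,

so the integral becomes

    ∬_R (1) · |J| du dv = ∫_0^3 ∫_0^2 (1) dv du.

Inner (v): 2.
Outer (u): 6.

Therefore ∬_D (1) dx dy = 6.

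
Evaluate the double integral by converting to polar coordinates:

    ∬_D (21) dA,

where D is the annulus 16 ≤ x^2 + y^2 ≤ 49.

The region D is 4 ≤ r ≤ 7, 0 ≤ θ ≤ 2π in polar coordinates, where x = r cos(θ), y = r sin(θ), and dA = r dr dθ.

Under the substitution, the integrand becomes 21, so

    ∬_D (21) dA = ∫_{0}^{2π} ∫_{4}^{7} (21) · r dr dθ.

Inner integral (in r): ∫_{4}^{7} (21) · r dr = 693/2.

Outer integral (in θ): ∫_{0}^{2π} (693/2) dθ = 693π.

Therefore ∬_D (21) dA = 693π.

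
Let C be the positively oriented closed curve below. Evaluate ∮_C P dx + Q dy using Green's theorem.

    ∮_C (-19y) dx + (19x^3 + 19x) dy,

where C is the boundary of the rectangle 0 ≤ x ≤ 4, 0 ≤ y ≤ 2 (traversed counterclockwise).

Green's theorem converts the closed line integral into a double integral over the enclosed region D:

    ∮_C P dx + Q dy = ∬_D (∂Q/∂x - ∂P/∂y) dA.

Here P = -19y, Q = 19x^3 + 19x, so

    ∂Q/∂x = 57x^2 + 19,    ∂P/∂y = -19,
    ∂Q/∂x - ∂P/∂y = 57x^2 + 38.

D is the region 0 ≤ x ≤ 4, 0 ≤ y ≤ 2. Evaluating the double integral:

    ∬_D (57x^2 + 38) dA = ∫_0^{4} ∫_0^{2} (57x^2 + 38) dy dx.

Inner (y from 0 to 2): 114x^2 + 76.
Outer (x from 0 to 4): 2736.

Therefore ∮_C P dx + Q dy = 2736.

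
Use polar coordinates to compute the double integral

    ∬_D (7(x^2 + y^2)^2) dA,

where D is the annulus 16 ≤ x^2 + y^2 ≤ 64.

The region D is 4 ≤ r ≤ 8, 0 ≤ θ ≤ 2π in polar coordinates, where x = r cos(θ), y = r sin(θ), and dA = r dr dθ.

Under the substitution, the integrand becomes 7r^4, so

    ∬_D (7(x^2 + y^2)^2) dA = ∫_{0}^{2π} ∫_{4}^{8} (7r^4) · r dr dθ.

Inner integral (in r): ∫_{4}^{8} (7r^4) · r dr = 301056.

Outer integral (in θ): ∫_{0}^{2π} (301056) dθ = 602112π.

Therefore ∬_D (7(x^2 + y^2)^2) dA = 602112π.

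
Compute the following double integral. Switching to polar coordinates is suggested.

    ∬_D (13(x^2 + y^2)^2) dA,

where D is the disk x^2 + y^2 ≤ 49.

The region D is 0 ≤ r ≤ 7, 0 ≤ θ ≤ 2π in polar coordinates, where x = r cos(θ), y = r sin(θ), and dA = r dr dθ.

Under the substitution, the integrand becomes 13r^4, so

    ∬_D (13(x^2 + y^2)^2) dA = ∫_{0}^{2π} ∫_{0}^{7} (13r^4) · r dr dθ.

Inner integral (in r): ∫_{0}^{7} (13r^4) · r dr = 1529437/6.

Outer integral (in θ): ∫_{0}^{2π} (1529437/6) dθ = 1529437π/3.

Therefore ∬_D (13(x^2 + y^2)^2) dA = 1529437π/3.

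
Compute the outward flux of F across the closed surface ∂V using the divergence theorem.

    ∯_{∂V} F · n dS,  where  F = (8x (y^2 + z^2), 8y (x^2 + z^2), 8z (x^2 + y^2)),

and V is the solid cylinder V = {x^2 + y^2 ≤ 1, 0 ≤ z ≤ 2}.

By the divergence theorem,

    ∯_{∂V} F · n dS = ∭_V (∇ · F) dV.

Compute the divergence:
    ∇ · F = ∂F_x/∂x + ∂F_y/∂y + ∂F_z/∂z = 8y^2 + 8z^2 + 8x^2 + 8z^2 + 8x^2 + 8y^2 = 16x^2 + 16y^2 + 16z^2.

In cylindrical coordinates, x = r cos(θ), y = r sin(θ), z = z, dV = r dr dθ dz, with 0 ≤ r ≤ 1, 0 ≤ θ ≤ 2π, 0 ≤ z ≤ 2.

The integrand, after substitution and multiplying by the volume element, becomes (16r^2 + 16z^2) · r, so

    ∭_V (∇·F) dV = ∫_0^{2π} ∫_0^{1} ∫_0^{2} (16r^2 + 16z^2) · r dz dr dθ.

Inner (z from 0 to 2): 32r (r^2 + 4/3).
Middle (r from 0 to 1): 88/3.
Outer (θ from 0 to 2π): 176π/3.

Therefore ∯_{∂V} F · n dS = 176π/3.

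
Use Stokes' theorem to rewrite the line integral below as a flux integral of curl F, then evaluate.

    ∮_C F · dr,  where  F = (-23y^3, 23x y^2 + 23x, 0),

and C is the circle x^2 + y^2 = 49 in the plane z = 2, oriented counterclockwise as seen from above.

Let S be the flat disk x^2 + y^2 ≤ 49 in the plane z = 2, with upward unit normal n̂ = ẑ. By Stokes' theorem,

    ∮_C F · dr = ∬_S (∇ × F) · n̂ dS = ∬_D (curl F)_z dA,

where D is the disk x^2 + y^2 ≤ 49.

Compute the curl of F = (-23y^3, 23x y^2 + 23x, 0):
    (∇ × F)_x = ∂F_z/∂y - ∂F_y/∂z = 0,
    (∇ × F)_y = ∂F_x/∂z - ∂F_z/∂x = 0,
    (∇ × F)_z = ∂F_y/∂x - ∂F_x/∂y = 92y^2 + 23.

On z = 2, (curl F)_z = 92y^2 + 23.

Convert to polar (x = r cos θ, y = r sin θ, dA = r dr dθ); the integrand becomes 92r^2sin(θ)^2 + 23, so

    ∬_D (curl F)_z dA = ∫_0^{2π} ∫_0^{7} (92r^2sin(θ)^2 + 23) · r dr dθ.

Inner (r from 0 to 7): 55223sin(θ)^2 + 1127/2.
Outer (θ from 0 to 2π): 56350π.

Therefore ∮_C F · dr = 56350π.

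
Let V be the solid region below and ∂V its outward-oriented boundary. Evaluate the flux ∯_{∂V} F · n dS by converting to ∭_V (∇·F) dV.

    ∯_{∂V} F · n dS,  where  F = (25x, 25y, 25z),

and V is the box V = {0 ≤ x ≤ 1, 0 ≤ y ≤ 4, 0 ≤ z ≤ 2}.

By the divergence theorem,

    ∯_{∂V} F · n dS = ∭_V (∇ · F) dV.

Compute the divergence:
    ∇ · F = ∂F_x/∂x + ∂F_y/∂y + ∂F_z/∂z = 25 + 25 + 25 = 75.

V is a rectangular box, so dV = dx dy dz with 0 ≤ x ≤ 1, 0 ≤ y ≤ 4, 0 ≤ z ≤ 2.

Integrate (75) over V as an iterated integral:

    ∭_V (∇·F) dV = ∫_0^{1} ∫_0^{4} ∫_0^{2} (75) dz dy dx.

Inner (z from 0 to 2): 150.
Middle (y from 0 to 4): 600.
Outer (x from 0 to 1): 600.

Therefore ∯_{∂V} F · n dS = 600.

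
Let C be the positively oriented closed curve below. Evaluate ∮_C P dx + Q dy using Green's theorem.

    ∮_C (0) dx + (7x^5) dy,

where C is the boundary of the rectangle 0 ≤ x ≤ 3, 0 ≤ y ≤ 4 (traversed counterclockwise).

Green's theorem converts the closed line integral into a double integral over the enclosed region D:

    ∮_C P dx + Q dy = ∬_D (∂Q/∂x - ∂P/∂y) dA.

Here P = 0, Q = 7x^5, so

    ∂Q/∂x = 35x^4,    ∂P/∂y = 0,
    ∂Q/∂x - ∂P/∂y = 35x^4.

D is the region 0 ≤ x ≤ 3, 0 ≤ y ≤ 4. Evaluating the double integral:

    ∬_D (35x^4) dA = ∫_0^{3} ∫_0^{4} (35x^4) dy dx.

Inner (y from 0 to 4): 140x^4.
Outer (x from 0 to 3): 6804.

Therefore ∮_C P dx + Q dy = 6804.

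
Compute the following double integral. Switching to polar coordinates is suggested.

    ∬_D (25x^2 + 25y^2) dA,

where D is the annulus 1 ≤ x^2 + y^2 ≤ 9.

The region D is 1 ≤ r ≤ 3, 0 ≤ θ ≤ 2π in polar coordinates, where x = r cos(θ), y = r sin(θ), and dA = r dr dθ.

Under the substitution, the integrand becomes 25r^2, so

    ∬_D (25x^2 + 25y^2) dA = ∫_{0}^{2π} ∫_{1}^{3} (25r^2) · r dr dθ.

Inner integral (in r): ∫_{1}^{3} (25r^2) · r dr = 500.

Outer integral (in θ): ∫_{0}^{2π} (500) dθ = 1000π.

Therefore ∬_D (25x^2 + 25y^2) dA = 1000π.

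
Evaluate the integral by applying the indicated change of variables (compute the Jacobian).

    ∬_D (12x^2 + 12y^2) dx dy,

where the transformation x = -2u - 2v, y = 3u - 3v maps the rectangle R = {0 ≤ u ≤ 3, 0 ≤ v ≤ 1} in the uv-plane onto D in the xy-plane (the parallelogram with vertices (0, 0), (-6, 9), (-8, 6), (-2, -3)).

Compute the Jacobian determinant of (x, y) with respect to (u, v):

    ∂(x,y)/∂(u,v) = | -2  -2 | = (-2)(-3) - (-2)(3) = 12.
                   | 3  -3 |

Its absolute value is |J| = 12 (the area scaling factor).

Substituting x = -2u - 2v, y = 3u - 3v into the integrand,

    12x^2 + 12y^2 → 156u^2 - 120u v + 156v^2,

so the integral becomes

    ∬_R (156u^2 - 120u v + 156v^2) · |J| du dv = ∫_0^3 ∫_0^1 (1872u^2 - 1440u v + 1872v^2) dv du.

Inner (v): 1872u^2 - 720u + 624.
Outer (u): 15480.

Therefore ∬_D (12x^2 + 12y^2) dx dy = 15480.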